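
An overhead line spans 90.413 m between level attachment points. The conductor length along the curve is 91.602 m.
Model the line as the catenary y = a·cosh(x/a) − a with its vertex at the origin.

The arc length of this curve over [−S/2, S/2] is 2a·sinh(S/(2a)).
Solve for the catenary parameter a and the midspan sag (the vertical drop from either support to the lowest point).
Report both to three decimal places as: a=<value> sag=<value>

seed: a₀ = √(S³/(24(L−S))) = √(90.413³/(24·1.189)) = 160.934728
iter 1: u=0.280900  f(a)=+4.700e-03  f'(a)=-1.489e-02  a ← 160.934728 − (+4.700e-03/-1.489e-02) = 161.250291
iter 2: u=0.280350  f(a)=+1.386e-05  f'(a)=-1.481e-02  a ← 161.250291 − (+1.386e-05/-1.481e-02) = 161.251227
iter 3: u=0.280348  f(a)=+1.213e-10  f'(a)=-1.481e-02  a ← 161.251227 − (+1.213e-10/-1.481e-02) = 161.251227
iter 4: u=0.280348  f(a)=+1.421e-14  f'(a)=-1.481e-02  a ← 161.251227 − (+1.421e-14/-1.481e-02) = 161.251227
converged: |Δa| < 1e-12 after 4 iterations
sag = a·(cosh(S/(2a)) − 1) = 161.251227·(cosh(0.280348) − 1) = 6.378394
T_max/T_min = cosh(S/(2a)) = 1.039556

a=161.251 sag=6.378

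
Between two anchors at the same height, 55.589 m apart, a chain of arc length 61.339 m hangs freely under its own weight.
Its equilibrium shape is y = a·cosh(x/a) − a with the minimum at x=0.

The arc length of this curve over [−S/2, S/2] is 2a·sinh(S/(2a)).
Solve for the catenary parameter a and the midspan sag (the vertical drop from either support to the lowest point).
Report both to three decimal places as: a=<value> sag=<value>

a=35.816 sag=11.337

seed: a₀ = √(S³/(24(L−S))) = √(55.589³/(24·5.750)) = 35.281233
iter 1: u=0.787798  f(a)=+1.811e-01  f'(a)=-3.466e-01  a ← 35.281233 − (+1.811e-01/-3.466e-01) = 35.803653
iter 2: u=0.776303  f(a)=+4.101e-03  f'(a)=-3.311e-01  a ← 35.803653 − (+4.101e-03/-3.311e-01) = 35.816039
iter 3: u=0.776035  f(a)=+2.211e-06  f'(a)=-3.307e-01  a ← 35.816039 − (+2.211e-06/-3.307e-01) = 35.816045
iter 4: u=0.776035  f(a)=+6.466e-13  f'(a)=-3.307e-01  a ← 35.816045 − (+6.466e-13/-3.307e-01) = 35.816045
converged: |Δa| < 1e-12 after 4 iterations
sag = a·(cosh(S/(2a)) − 1) = 35.816045·(cosh(0.776035) − 1) = 11.336975
T_max/T_min = cosh(S/(2a)) = 1.316533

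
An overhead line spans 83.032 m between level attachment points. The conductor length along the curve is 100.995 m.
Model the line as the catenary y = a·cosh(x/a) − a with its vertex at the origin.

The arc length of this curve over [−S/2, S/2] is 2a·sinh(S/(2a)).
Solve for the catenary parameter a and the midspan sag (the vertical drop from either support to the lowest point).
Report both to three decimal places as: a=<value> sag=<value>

seed: a₀ = √(S³/(24(L−S))) = √(83.032³/(24·17.963)) = 36.439566
iter 1: u=1.139311  f(a)=+1.203e+00  f'(a)=-1.120e+00  a ← 36.439566 − (+1.203e+00/-1.120e+00) = 37.513279
iter 2: u=1.106701  f(a)=+5.520e-02  f'(a)=-1.019e+00  a ← 37.513279 − (+5.520e-02/-1.019e+00) = 37.567432
iter 3: u=1.105106  f(a)=+1.287e-04  f'(a)=-1.015e+00  a ← 37.567432 − (+1.287e-04/-1.015e+00) = 37.567559
iter 4: u=1.105102  f(a)=+7.030e-10  f'(a)=-1.015e+00  a ← 37.567559 − (+7.030e-10/-1.015e+00) = 37.567559
iter 5: u=1.105102  f(a)=+2.842e-14  f'(a)=-1.015e+00  a ← 37.567559 − (+2.842e-14/-1.015e+00) = 37.567559
converged: |Δa| < 1e-12 after 5 iterations
sag = a·(cosh(S/(2a)) − 1) = 37.567559·(cosh(1.105102) − 1) = 25.371451
T_max/T_min = cosh(S/(2a)) = 1.675355

a=37.568 sag=25.371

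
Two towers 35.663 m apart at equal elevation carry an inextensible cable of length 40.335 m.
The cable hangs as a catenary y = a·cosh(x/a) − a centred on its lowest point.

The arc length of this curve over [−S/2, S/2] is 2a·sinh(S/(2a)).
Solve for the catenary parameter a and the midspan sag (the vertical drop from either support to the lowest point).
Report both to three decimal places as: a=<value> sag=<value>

seed: a₀ = √(S³/(24(L−S))) = √(35.663³/(24·4.672)) = 20.112672
iter 1: u=0.886580  f(a)=+1.871e-01  f'(a)=-5.021e-01  a ← 20.112672 − (+1.871e-01/-5.021e-01) = 20.485256
iter 2: u=0.870455  f(a)=+5.325e-03  f'(a)=-4.739e-01  a ← 20.485256 − (+5.325e-03/-4.739e-01) = 20.496493
iter 3: u=0.869978  f(a)=+4.595e-06  f'(a)=-4.731e-01  a ← 20.496493 − (+4.595e-06/-4.731e-01) = 20.496503
iter 4: u=0.869978  f(a)=+3.439e-12  f'(a)=-4.731e-01  a ← 20.496503 − (+3.439e-12/-4.731e-01) = 20.496503
converged: |Δa| < 1e-12 after 4 iterations
sag = a·(cosh(S/(2a)) − 1) = 20.496503·(cosh(0.869978) − 1) = 8.258230
T_max/T_min = cosh(S/(2a)) = 1.402909

a=20.497 sag=8.258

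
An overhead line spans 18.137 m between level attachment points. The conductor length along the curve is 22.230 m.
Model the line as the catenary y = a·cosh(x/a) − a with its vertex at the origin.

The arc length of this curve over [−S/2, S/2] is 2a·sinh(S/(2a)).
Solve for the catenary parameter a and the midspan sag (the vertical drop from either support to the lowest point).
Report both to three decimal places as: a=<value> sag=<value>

a=8.044 sag=5.676

seed: a₀ = √(S³/(24(L−S))) = √(18.137³/(24·4.093)) = 7.793305
iter 1: u=1.163627  f(a)=+2.862e-01  f'(a)=-1.200e+00  a ← 7.793305 − (+2.862e-01/-1.200e+00) = 8.031876
iter 2: u=1.129064  f(a)=+1.367e-02  f'(a)=-1.088e+00  a ← 8.031876 − (+1.367e-02/-1.088e+00) = 8.044443
iter 3: u=1.127300  f(a)=+3.463e-05  f'(a)=-1.082e+00  a ← 8.044443 − (+3.463e-05/-1.082e+00) = 8.044475
iter 4: u=1.127295  f(a)=+2.236e-10  f'(a)=-1.082e+00  a ← 8.044475 − (+2.236e-10/-1.082e+00) = 8.044475
iter 5: u=1.127295  f(a)=+0.000e+00  f'(a)=-1.082e+00  a ← 8.044475 − (+0.000e+00/-1.082e+00) = 8.044475
converged: |Δa| < 1e-12 after 5 iterations
sag = a·(cosh(S/(2a)) − 1) = 8.044475·(cosh(1.127295) − 1) = 5.676196
T_max/T_min = cosh(S/(2a)) = 1.705602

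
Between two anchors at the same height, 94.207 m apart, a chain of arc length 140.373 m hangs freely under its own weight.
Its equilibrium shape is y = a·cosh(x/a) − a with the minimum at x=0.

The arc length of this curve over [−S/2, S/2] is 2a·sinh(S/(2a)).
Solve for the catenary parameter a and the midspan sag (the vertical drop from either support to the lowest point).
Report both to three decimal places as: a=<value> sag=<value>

seed: a₀ = √(S³/(24(L−S))) = √(94.207³/(24·46.166)) = 27.469959
iter 1: u=1.714728  f(a)=+7.282e+00  f'(a)=-4.459e+00  a ← 27.469959 − (+7.282e+00/-4.459e+00) = 29.103052
iter 2: u=1.618507  f(a)=+6.999e-01  f'(a)=-3.640e+00  a ← 29.103052 − (+6.999e-01/-3.640e+00) = 29.295356
iter 3: u=1.607883  f(a)=+7.984e-03  f'(a)=-3.557e+00  a ← 29.295356 − (+7.984e-03/-3.557e+00) = 29.297601
iter 4: u=1.607760  f(a)=+1.065e-06  f'(a)=-3.556e+00  a ← 29.297601 − (+1.065e-06/-3.556e+00) = 29.297601
iter 5: u=1.607760  f(a)=+0.000e+00  f'(a)=-3.556e+00  a ← 29.297601 − (+0.000e+00/-3.556e+00) = 29.297601
converged: |Δa| < 1e-12 after 5 iterations
sag = a·(cosh(S/(2a)) − 1) = 29.297601·(cosh(1.607760) − 1) = 46.758261
T_max/T_min = cosh(S/(2a)) = 2.595976

a=29.298 sag=46.758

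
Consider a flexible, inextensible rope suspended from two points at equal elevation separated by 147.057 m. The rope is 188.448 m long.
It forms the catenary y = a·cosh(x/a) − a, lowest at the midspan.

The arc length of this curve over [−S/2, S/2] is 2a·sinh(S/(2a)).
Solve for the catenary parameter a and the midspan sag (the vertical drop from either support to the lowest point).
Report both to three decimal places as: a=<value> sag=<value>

seed: a₀ = √(S³/(24(L−S))) = √(147.057³/(24·41.391)) = 56.580916
iter 1: u=1.299528  f(a)=+3.639e+00  f'(a)=-1.726e+00  a ← 56.580916 − (+3.639e+00/-1.726e+00) = 58.689763
iter 2: u=1.252833  f(a)=+2.133e-01  f'(a)=-1.529e+00  a ← 58.689763 − (+2.133e-01/-1.529e+00) = 58.829324
iter 3: u=1.249861  f(a)=+8.343e-04  f'(a)=-1.517e+00  a ← 58.829324 − (+8.343e-04/-1.517e+00) = 58.829874
iter 4: u=1.249850  f(a)=+1.287e-08  f'(a)=-1.517e+00  a ← 58.829874 − (+1.287e-08/-1.517e+00) = 58.829874
iter 5: u=1.249850  f(a)=-2.842e-14  f'(a)=-1.517e+00  a ← 58.829874 − (-2.842e-14/-1.517e+00) = 58.829874
converged: |Δa| < 1e-12 after 5 iterations
sag = a·(cosh(S/(2a)) − 1) = 58.829874·(cosh(1.249850) − 1) = 52.251701
T_max/T_min = cosh(S/(2a)) = 1.888183

a=58.830 sag=52.252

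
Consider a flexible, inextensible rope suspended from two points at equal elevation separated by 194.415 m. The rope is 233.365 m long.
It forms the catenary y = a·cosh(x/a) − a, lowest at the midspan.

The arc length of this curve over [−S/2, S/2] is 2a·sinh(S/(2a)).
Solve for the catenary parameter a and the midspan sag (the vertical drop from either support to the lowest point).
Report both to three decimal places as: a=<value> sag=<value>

seed: a₀ = √(S³/(24(L−S))) = √(194.415³/(24·38.950)) = 88.661547
iter 1: u=1.096388  f(a)=+2.409e+00  f'(a)=-9.889e-01  a ← 88.661547 − (+2.409e+00/-9.889e-01) = 91.097809
iter 2: u=1.067067  f(a)=+1.029e-01  f'(a)=-9.061e-01  a ← 91.097809 − (+1.029e-01/-9.061e-01) = 91.211345
iter 3: u=1.065739  f(a)=+2.061e-04  f'(a)=-9.024e-01  a ← 91.211345 − (+2.061e-04/-9.024e-01) = 91.211573
iter 4: u=1.065736  f(a)=+8.307e-10  f'(a)=-9.024e-01  a ← 91.211573 − (+8.307e-10/-9.024e-01) = 91.211573
iter 5: u=1.065736  f(a)=-2.842e-14  f'(a)=-9.024e-01  a ← 91.211573 − (-2.842e-14/-9.024e-01) = 91.211573
converged: |Δa| < 1e-12 after 5 iterations
sag = a·(cosh(S/(2a)) − 1) = 91.211573·(cosh(1.065736) − 1) = 56.890948
T_max/T_min = cosh(S/(2a)) = 1.623725

a=91.212 sag=56.891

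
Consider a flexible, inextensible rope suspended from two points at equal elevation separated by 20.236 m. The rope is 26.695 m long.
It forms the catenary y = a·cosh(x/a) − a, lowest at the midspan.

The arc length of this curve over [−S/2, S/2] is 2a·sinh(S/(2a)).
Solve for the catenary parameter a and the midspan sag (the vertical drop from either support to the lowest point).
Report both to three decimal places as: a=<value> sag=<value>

seed: a₀ = √(S³/(24(L−S))) = √(20.236³/(24·6.459)) = 7.311370
iter 1: u=1.383872  f(a)=+6.474e-01  f'(a)=-2.129e+00  a ← 7.311370 − (+6.474e-01/-2.129e+00) = 7.615451
iter 2: u=1.328615  f(a)=+4.258e-02  f'(a)=-1.858e+00  a ← 7.615451 − (+4.258e-02/-1.858e+00) = 7.638376
iter 3: u=1.324627  f(a)=+2.129e-04  f'(a)=-1.839e+00  a ← 7.638376 − (+2.129e-04/-1.839e+00) = 7.638492
iter 4: u=1.324607  f(a)=+5.379e-09  f'(a)=-1.839e+00  a ← 7.638492 − (+5.379e-09/-1.839e+00) = 7.638492
iter 5: u=1.324607  f(a)=+0.000e+00  f'(a)=-1.839e+00  a ← 7.638492 − (+0.000e+00/-1.839e+00) = 7.638492
converged: |Δa| < 1e-12 after 5 iterations
sag = a·(cosh(S/(2a)) − 1) = 7.638492·(cosh(1.324607) − 1) = 7.740140
T_max/T_min = cosh(S/(2a)) = 2.013307

a=7.638 sag=7.740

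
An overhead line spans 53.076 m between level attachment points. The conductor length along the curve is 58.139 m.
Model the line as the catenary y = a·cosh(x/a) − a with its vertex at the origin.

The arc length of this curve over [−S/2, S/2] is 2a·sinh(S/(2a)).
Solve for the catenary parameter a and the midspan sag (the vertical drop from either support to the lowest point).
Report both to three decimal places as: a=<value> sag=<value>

seed: a₀ = √(S³/(24(L−S))) = √(53.076³/(24·5.063)) = 35.078232
iter 1: u=0.756538  f(a)=+1.469e-01  f'(a)=-3.055e-01  a ← 35.078232 − (+1.469e-01/-3.055e-01) = 35.558968
iter 2: u=0.746310  f(a)=+3.074e-03  f'(a)=-2.929e-01  a ← 35.558968 − (+3.074e-03/-2.929e-01) = 35.569464
iter 3: u=0.746089  f(a)=+1.410e-06  f'(a)=-2.926e-01  a ← 35.569464 − (+1.410e-06/-2.926e-01) = 35.569469
iter 4: u=0.746089  f(a)=+2.913e-13  f'(a)=-2.926e-01  a ← 35.569469 − (+2.913e-13/-2.926e-01) = 35.569469
converged: |Δa| < 1e-12 after 4 iterations
sag = a·(cosh(S/(2a)) − 1) = 35.569469·(cosh(0.746089) − 1) = 10.367694
T_max/T_min = cosh(S/(2a)) = 1.291477

a=35.569 sag=10.368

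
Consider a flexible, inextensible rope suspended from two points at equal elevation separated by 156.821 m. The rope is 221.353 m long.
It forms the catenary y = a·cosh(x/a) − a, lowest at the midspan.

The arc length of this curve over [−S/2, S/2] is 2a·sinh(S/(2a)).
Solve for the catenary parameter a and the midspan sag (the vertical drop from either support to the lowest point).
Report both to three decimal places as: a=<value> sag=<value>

a=52.730 sag=69.866

seed: a₀ = √(S³/(24(L−S))) = √(156.821³/(24·64.532)) = 49.901448
iter 1: u=1.571307  f(a)=+8.451e+00  f'(a)=-3.284e+00  a ← 49.901448 − (+8.451e+00/-3.284e+00) = 52.474974
iter 2: u=1.494246  f(a)=+6.978e-01  f'(a)=-2.762e+00  a ← 52.474974 − (+6.978e-01/-2.762e+00) = 52.727604
iter 3: u=1.487086  f(a)=+5.703e-03  f'(a)=-2.717e+00  a ← 52.727604 − (+5.703e-03/-2.717e+00) = 52.729703
iter 4: u=1.487027  f(a)=+3.878e-07  f'(a)=-2.717e+00  a ← 52.729703 − (+3.878e-07/-2.717e+00) = 52.729703
iter 5: u=1.487027  f(a)=+5.684e-14  f'(a)=-2.717e+00  a ← 52.729703 − (+5.684e-14/-2.717e+00) = 52.729703
converged: |Δa| < 1e-12 after 5 iterations
sag = a·(cosh(S/(2a)) − 1) = 52.729703·(cosh(1.487027) − 1) = 69.866012
T_max/T_min = cosh(S/(2a)) = 2.324984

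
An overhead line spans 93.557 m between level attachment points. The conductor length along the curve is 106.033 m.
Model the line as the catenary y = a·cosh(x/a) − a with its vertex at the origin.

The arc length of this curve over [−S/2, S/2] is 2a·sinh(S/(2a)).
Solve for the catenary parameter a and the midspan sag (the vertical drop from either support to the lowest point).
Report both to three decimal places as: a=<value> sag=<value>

seed: a₀ = √(S³/(24(L−S))) = √(93.557³/(24·12.476)) = 52.296320
iter 1: u=0.894489  f(a)=+5.087e-01  f'(a)=-5.164e-01  a ← 52.296320 − (+5.087e-01/-5.164e-01) = 53.281436
iter 2: u=0.877951  f(a)=+1.473e-02  f'(a)=-4.869e-01  a ← 53.281436 − (+1.473e-02/-4.869e-01) = 53.311690
iter 3: u=0.877453  f(a)=+1.317e-05  f'(a)=-4.860e-01  a ← 53.311690 − (+1.317e-05/-4.860e-01) = 53.311717
iter 4: u=0.877453  f(a)=+1.053e-11  f'(a)=-4.860e-01  a ← 53.311717 − (+1.053e-11/-4.860e-01) = 53.311717
converged: |Δa| < 1e-12 after 4 iterations
sag = a·(cosh(S/(2a)) − 1) = 53.311717·(cosh(0.877453) − 1) = 21.873976
T_max/T_min = cosh(S/(2a)) = 1.410303

a=53.312 sag=21.874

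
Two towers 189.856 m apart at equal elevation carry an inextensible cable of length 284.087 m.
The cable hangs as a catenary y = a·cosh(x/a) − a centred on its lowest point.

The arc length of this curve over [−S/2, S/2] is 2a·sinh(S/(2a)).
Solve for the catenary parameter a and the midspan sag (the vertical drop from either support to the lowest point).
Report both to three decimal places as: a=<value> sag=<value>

seed: a₀ = √(S³/(24(L−S))) = √(189.856³/(24·94.231)) = 55.009028
iter 1: u=1.725680  f(a)=+1.507e+01  f'(a)=-4.561e+00  a ← 55.009028 − (+1.507e+01/-4.561e+00) = 58.312702
iter 2: u=1.627913  f(a)=+1.464e+00  f'(a)=-3.714e+00  a ← 58.312702 − (+1.464e+00/-3.714e+00) = 58.706921
iter 3: u=1.616981  f(a)=+1.711e-02  f'(a)=-3.628e+00  a ← 58.706921 − (+1.711e-02/-3.628e+00) = 58.711637
iter 4: u=1.616852  f(a)=+2.397e-06  f'(a)=-3.627e+00  a ← 58.711637 − (+2.397e-06/-3.627e+00) = 58.711638
iter 5: u=1.616852  f(a)=+5.684e-14  f'(a)=-3.627e+00  a ← 58.711638 − (+5.684e-14/-3.627e+00) = 58.711638
converged: |Δa| < 1e-12 after 5 iterations
sag = a·(cosh(S/(2a)) − 1) = 58.711638·(cosh(1.616852) − 1) = 94.987459
T_max/T_min = cosh(S/(2a)) = 2.617864

a=58.712 sag=94.987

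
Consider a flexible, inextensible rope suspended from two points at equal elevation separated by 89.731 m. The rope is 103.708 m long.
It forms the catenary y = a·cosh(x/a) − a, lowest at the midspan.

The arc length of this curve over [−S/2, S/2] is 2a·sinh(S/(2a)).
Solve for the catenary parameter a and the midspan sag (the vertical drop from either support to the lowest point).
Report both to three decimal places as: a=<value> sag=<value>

seed: a₀ = √(S³/(24(L−S))) = √(89.731³/(24·13.977)) = 46.408888
iter 1: u=0.966744  f(a)=+6.679e-01  f'(a)=-6.605e-01  a ← 46.408888 − (+6.679e-01/-6.605e-01) = 47.419964
iter 2: u=0.946131  f(a)=+2.245e-02  f'(a)=-6.168e-01  a ← 47.419964 − (+2.245e-02/-6.168e-01) = 47.456360
iter 3: u=0.945405  f(a)=+2.732e-05  f'(a)=-6.153e-01  a ← 47.456360 − (+2.732e-05/-6.153e-01) = 47.456404
iter 4: u=0.945405  f(a)=+4.056e-11  f'(a)=-6.153e-01  a ← 47.456404 − (+4.056e-11/-6.153e-01) = 47.456404
iter 5: u=0.945405  f(a)=+0.000e+00  f'(a)=-6.153e-01  a ← 47.456404 − (+0.000e+00/-6.153e-01) = 47.456404
converged: |Δa| < 1e-12 after 5 iterations
sag = a·(cosh(S/(2a)) − 1) = 47.456404·(cosh(0.945405) − 1) = 22.835470
T_max/T_min = cosh(S/(2a)) = 1.481188

a=47.456 sag=22.835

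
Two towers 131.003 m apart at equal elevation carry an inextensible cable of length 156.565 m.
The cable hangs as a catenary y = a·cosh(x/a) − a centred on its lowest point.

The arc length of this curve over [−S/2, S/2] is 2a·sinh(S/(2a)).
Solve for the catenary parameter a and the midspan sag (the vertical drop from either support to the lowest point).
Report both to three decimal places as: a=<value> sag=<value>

a=62.234 sag=37.772

seed: a₀ = √(S³/(24(L−S))) = √(131.003³/(24·25.562)) = 60.536712
iter 1: u=1.082013  f(a)=+1.539e+00  f'(a)=-9.476e-01  a ← 60.536712 − (+1.539e+00/-9.476e-01) = 62.160519
iter 2: u=1.053748  f(a)=+6.409e-02  f'(a)=-8.702e-01  a ← 62.160519 − (+6.409e-02/-8.702e-01) = 62.234166
iter 3: u=1.052501  f(a)=+1.219e-04  f'(a)=-8.669e-01  a ← 62.234166 − (+1.219e-04/-8.669e-01) = 62.234307
iter 4: u=1.052498  f(a)=+4.424e-10  f'(a)=-8.669e-01  a ← 62.234307 − (+4.424e-10/-8.669e-01) = 62.234307
iter 5: u=1.052498  f(a)=+0.000e+00  f'(a)=-8.669e-01  a ← 62.234307 − (+0.000e+00/-8.669e-01) = 62.234307
converged: |Δa| < 1e-12 after 5 iterations
sag = a·(cosh(S/(2a)) − 1) = 62.234307·(cosh(1.052498) − 1) = 37.771987
T_max/T_min = cosh(S/(2a)) = 1.606932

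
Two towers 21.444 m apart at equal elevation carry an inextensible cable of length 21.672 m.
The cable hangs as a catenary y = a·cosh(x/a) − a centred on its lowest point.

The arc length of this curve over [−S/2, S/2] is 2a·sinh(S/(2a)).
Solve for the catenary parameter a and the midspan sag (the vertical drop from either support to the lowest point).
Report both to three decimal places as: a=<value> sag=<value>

a=42.518 sag=1.359

seed: a₀ = √(S³/(24(L−S))) = √(21.444³/(24·0.228)) = 42.450778
iter 1: u=0.252575  f(a)=+7.284e-04  f'(a)=-1.081e-02  a ← 42.450778 − (+7.284e-04/-1.081e-02) = 42.518153
iter 2: u=0.252175  f(a)=+1.738e-06  f'(a)=-1.076e-02  a ← 42.518153 − (+1.738e-06/-1.076e-02) = 42.518314
iter 3: u=0.252174  f(a)=+9.944e-12  f'(a)=-1.076e-02  a ← 42.518314 − (+9.944e-12/-1.076e-02) = 42.518314
iter 4: u=0.252174  f(a)=-3.553e-15  f'(a)=-1.076e-02  a ← 42.518314 − (-3.553e-15/-1.076e-02) = 42.518314
converged: |Δa| < 1e-12 after 4 iterations
sag = a·(cosh(S/(2a)) − 1) = 42.518314·(cosh(0.252174) − 1) = 1.359082
T_max/T_min = cosh(S/(2a)) = 1.031965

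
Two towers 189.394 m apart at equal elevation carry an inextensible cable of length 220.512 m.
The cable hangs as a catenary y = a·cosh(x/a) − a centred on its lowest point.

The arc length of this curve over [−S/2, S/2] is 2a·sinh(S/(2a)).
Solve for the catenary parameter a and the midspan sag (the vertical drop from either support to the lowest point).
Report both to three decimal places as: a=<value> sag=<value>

a=97.642 sag=49.634

seed: a₀ = √(S³/(24(L−S))) = √(189.394³/(24·31.118)) = 95.375728
iter 1: u=0.992884  f(a)=+1.570e+00  f'(a)=-7.192e-01  a ← 95.375728 − (+1.570e+00/-7.192e-01) = 97.559265
iter 2: u=0.970661  f(a)=+5.555e-02  f'(a)=-6.691e-01  a ← 97.559265 − (+5.555e-02/-6.691e-01) = 97.642280
iter 3: u=0.969836  f(a)=+7.514e-05  f'(a)=-6.673e-01  a ← 97.642280 − (+7.514e-05/-6.673e-01) = 97.642392
iter 4: u=0.969835  f(a)=+1.379e-10  f'(a)=-6.673e-01  a ← 97.642392 − (+1.379e-10/-6.673e-01) = 97.642392
iter 5: u=0.969835  f(a)=+0.000e+00  f'(a)=-6.673e-01  a ← 97.642392 − (+0.000e+00/-6.673e-01) = 97.642392
converged: |Δa| < 1e-12 after 5 iterations
sag = a·(cosh(S/(2a)) − 1) = 97.642392·(cosh(0.969835) − 1) = 49.634294
T_max/T_min = cosh(S/(2a)) = 1.508327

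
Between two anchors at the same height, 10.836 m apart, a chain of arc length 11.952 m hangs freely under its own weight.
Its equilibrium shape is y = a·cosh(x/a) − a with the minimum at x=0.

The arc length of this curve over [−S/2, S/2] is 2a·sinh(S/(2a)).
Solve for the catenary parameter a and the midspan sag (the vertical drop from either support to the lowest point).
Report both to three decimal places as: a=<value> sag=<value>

a=6.996 sag=2.205

seed: a₀ = √(S³/(24(L−S))) = √(10.836³/(24·1.116)) = 6.892325
iter 1: u=0.786092  f(a)=+3.499e-02  f'(a)=-3.443e-01  a ← 6.892325 − (+3.499e-02/-3.443e-01) = 6.993961
iter 2: u=0.774668  f(a)=+7.891e-04  f'(a)=-3.289e-01  a ← 6.993961 − (+7.891e-04/-3.289e-01) = 6.996360
iter 3: u=0.774403  f(a)=+4.217e-07  f'(a)=-3.286e-01  a ← 6.996360 − (+4.217e-07/-3.286e-01) = 6.996361
iter 4: u=0.774403  f(a)=+1.208e-13  f'(a)=-3.286e-01  a ← 6.996361 − (+1.208e-13/-3.286e-01) = 6.996361
converged: |Δa| < 1e-12 after 4 iterations
sag = a·(cosh(S/(2a)) − 1) = 6.996361·(cosh(0.774403) − 1) = 2.204815
T_max/T_min = cosh(S/(2a)) = 1.315137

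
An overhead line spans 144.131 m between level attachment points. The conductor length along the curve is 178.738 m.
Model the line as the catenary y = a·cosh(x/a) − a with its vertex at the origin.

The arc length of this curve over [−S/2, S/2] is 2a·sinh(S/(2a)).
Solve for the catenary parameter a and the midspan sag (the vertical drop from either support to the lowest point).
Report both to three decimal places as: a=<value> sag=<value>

seed: a₀ = √(S³/(24(L−S))) = √(144.131³/(24·34.607)) = 60.041081
iter 1: u=1.200270  f(a)=+2.580e+00  f'(a)=-1.328e+00  a ← 60.041081 − (+2.580e+00/-1.328e+00) = 61.984445
iter 2: u=1.162638  f(a)=+1.306e-01  f'(a)=-1.196e+00  a ← 61.984445 − (+1.306e-01/-1.196e+00) = 62.093578
iter 3: u=1.160595  f(a)=+3.738e-04  f'(a)=-1.190e+00  a ← 62.093578 − (+3.738e-04/-1.190e+00) = 62.093892
iter 4: u=1.160589  f(a)=+3.083e-09  f'(a)=-1.189e+00  a ← 62.093892 − (+3.083e-09/-1.189e+00) = 62.093892
iter 5: u=1.160589  f(a)=-2.842e-14  f'(a)=-1.189e+00  a ← 62.093892 − (-2.842e-14/-1.189e+00) = 62.093892
converged: |Δa| < 1e-12 after 5 iterations
sag = a·(cosh(S/(2a)) − 1) = 62.093892·(cosh(1.160589) − 1) = 46.729219
T_max/T_min = cosh(S/(2a)) = 1.752557

a=62.094 sag=46.729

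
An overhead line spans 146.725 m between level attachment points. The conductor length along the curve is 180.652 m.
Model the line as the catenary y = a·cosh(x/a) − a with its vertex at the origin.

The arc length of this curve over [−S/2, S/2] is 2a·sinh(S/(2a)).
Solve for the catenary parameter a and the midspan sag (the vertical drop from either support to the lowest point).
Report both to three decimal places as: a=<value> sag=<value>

a=64.339 sag=46.559

seed: a₀ = √(S³/(24(L−S))) = √(146.725³/(24·33.927)) = 62.284191
iter 1: u=1.177867  f(a)=+2.433e+00  f'(a)=-1.248e+00  a ← 62.284191 − (+2.433e+00/-1.248e+00) = 64.233093
iter 2: u=1.142129  f(a)=+1.189e-01  f'(a)=-1.129e+00  a ← 64.233093 − (+1.189e-01/-1.129e+00) = 64.338365
iter 3: u=1.140261  f(a)=+3.159e-04  f'(a)=-1.123e+00  a ← 64.338365 − (+3.159e-04/-1.123e+00) = 64.338646
iter 4: u=1.140256  f(a)=+2.245e-09  f'(a)=-1.123e+00  a ← 64.338646 − (+2.245e-09/-1.123e+00) = 64.338646
iter 5: u=1.140256  f(a)=+0.000e+00  f'(a)=-1.123e+00  a ← 64.338646 − (+0.000e+00/-1.123e+00) = 64.338646
converged: |Δa| < 1e-12 after 5 iterations
sag = a·(cosh(S/(2a)) − 1) = 64.338646·(cosh(1.140256) − 1) = 46.558818
T_max/T_min = cosh(S/(2a)) = 1.723652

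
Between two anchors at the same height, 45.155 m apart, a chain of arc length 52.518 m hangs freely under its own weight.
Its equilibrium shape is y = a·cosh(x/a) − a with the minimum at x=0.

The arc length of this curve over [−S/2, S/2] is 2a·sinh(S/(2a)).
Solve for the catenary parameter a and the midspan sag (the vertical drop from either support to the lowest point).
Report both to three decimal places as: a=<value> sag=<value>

seed: a₀ = √(S³/(24(L−S))) = √(45.155³/(24·7.363)) = 22.825786
iter 1: u=0.989123  f(a)=+3.687e-01  f'(a)=-7.105e-01  a ← 22.825786 − (+3.687e-01/-7.105e-01) = 23.344693
iter 2: u=0.967136  f(a)=+1.295e-02  f'(a)=-6.614e-01  a ← 23.344693 − (+1.295e-02/-6.614e-01) = 23.364269
iter 3: u=0.966326  f(a)=+1.725e-05  f'(a)=-6.596e-01  a ← 23.364269 − (+1.725e-05/-6.596e-01) = 23.364295
iter 4: u=0.966325  f(a)=+3.075e-11  f'(a)=-6.596e-01  a ← 23.364295 − (+3.075e-11/-6.596e-01) = 23.364295
iter 5: u=0.966325  f(a)=-1.421e-14  f'(a)=-6.596e-01  a ← 23.364295 − (-1.421e-14/-6.596e-01) = 23.364295
converged: |Δa| < 1e-12 after 5 iterations
sag = a·(cosh(S/(2a)) − 1) = 23.364295·(cosh(0.966325) − 1) = 11.784323
T_max/T_min = cosh(S/(2a)) = 1.504373

a=23.364 sag=11.784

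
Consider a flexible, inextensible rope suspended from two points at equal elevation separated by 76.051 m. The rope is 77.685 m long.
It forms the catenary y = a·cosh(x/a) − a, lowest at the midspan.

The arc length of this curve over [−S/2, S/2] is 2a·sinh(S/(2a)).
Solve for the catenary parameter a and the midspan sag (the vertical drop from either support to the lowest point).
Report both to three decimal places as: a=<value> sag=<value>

a=106.247 sag=6.878

seed: a₀ = √(S³/(24(L−S))) = √(76.051³/(24·1.634)) = 105.907263
iter 1: u=0.359045  f(a)=+1.056e-02  f'(a)=-3.126e-02  a ← 105.907263 − (+1.056e-02/-3.126e-02) = 106.245258
iter 2: u=0.357903  f(a)=+5.079e-05  f'(a)=-3.096e-02  a ← 106.245258 − (+5.079e-05/-3.096e-02) = 106.246898
iter 3: u=0.357898  f(a)=+1.186e-09  f'(a)=-3.096e-02  a ← 106.246898 − (+1.186e-09/-3.096e-02) = 106.246898
iter 4: u=0.357898  f(a)=+0.000e+00  f'(a)=-3.096e-02  a ← 106.246898 − (+0.000e+00/-3.096e-02) = 106.246898
converged: |Δa| < 1e-12 after 4 iterations
sag = a·(cosh(S/(2a)) − 1) = 106.246898·(cosh(0.357898) − 1) = 6.877561
T_max/T_min = cosh(S/(2a)) = 1.064732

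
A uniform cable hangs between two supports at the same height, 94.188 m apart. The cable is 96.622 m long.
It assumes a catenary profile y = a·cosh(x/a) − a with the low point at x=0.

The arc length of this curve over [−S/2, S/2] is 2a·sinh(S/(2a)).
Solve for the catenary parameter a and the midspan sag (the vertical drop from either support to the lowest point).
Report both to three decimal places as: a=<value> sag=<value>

a=120.060 sag=9.355

seed: a₀ = √(S³/(24(L−S))) = √(94.188³/(24·2.434)) = 119.598974
iter 1: u=0.393766  f(a)=+1.894e-02  f'(a)=-4.134e-02  a ← 119.598974 − (+1.894e-02/-4.134e-02) = 120.057146
iter 2: u=0.392263  f(a)=+1.094e-04  f'(a)=-4.086e-02  a ← 120.057146 − (+1.094e-04/-4.086e-02) = 120.059823
iter 3: u=0.392254  f(a)=+3.696e-09  f'(a)=-4.086e-02  a ← 120.059823 − (+3.696e-09/-4.086e-02) = 120.059823
iter 4: u=0.392254  f(a)=+0.000e+00  f'(a)=-4.086e-02  a ← 120.059823 − (+0.000e+00/-4.086e-02) = 120.059823
converged: |Δa| < 1e-12 after 4 iterations
sag = a·(cosh(S/(2a)) − 1) = 120.059823·(cosh(0.392254) − 1) = 9.355454
T_max/T_min = cosh(S/(2a)) = 1.077923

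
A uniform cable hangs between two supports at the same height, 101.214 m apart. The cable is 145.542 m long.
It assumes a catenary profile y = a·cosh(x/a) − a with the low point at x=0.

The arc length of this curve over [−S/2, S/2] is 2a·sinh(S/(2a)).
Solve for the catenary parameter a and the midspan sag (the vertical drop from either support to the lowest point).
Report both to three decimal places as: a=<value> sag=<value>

a=33.093 sag=46.849

seed: a₀ = √(S³/(24(L−S))) = √(101.214³/(24·44.328)) = 31.218799
iter 1: u=1.621042  f(a)=+6.202e+00  f'(a)=-3.660e+00  a ← 31.218799 − (+6.202e+00/-3.660e+00) = 32.913575
iter 2: u=1.537572  f(a)=+5.409e-01  f'(a)=-3.047e+00  a ← 32.913575 − (+5.409e-01/-3.047e+00) = 33.091095
iter 3: u=1.529324  f(a)=+4.981e-03  f'(a)=-2.991e+00  a ← 33.091095 − (+4.981e-03/-2.991e+00) = 33.092760
iter 4: u=1.529247  f(a)=+4.311e-07  f'(a)=-2.990e+00  a ← 33.092760 − (+4.311e-07/-2.990e+00) = 33.092760
iter 5: u=1.529247  f(a)=+0.000e+00  f'(a)=-2.990e+00  a ← 33.092760 − (+0.000e+00/-2.990e+00) = 33.092760
converged: |Δa| < 1e-12 after 5 iterations
sag = a·(cosh(S/(2a)) − 1) = 33.092760·(cosh(1.529247) − 1) = 46.849401
T_max/T_min = cosh(S/(2a)) = 2.415699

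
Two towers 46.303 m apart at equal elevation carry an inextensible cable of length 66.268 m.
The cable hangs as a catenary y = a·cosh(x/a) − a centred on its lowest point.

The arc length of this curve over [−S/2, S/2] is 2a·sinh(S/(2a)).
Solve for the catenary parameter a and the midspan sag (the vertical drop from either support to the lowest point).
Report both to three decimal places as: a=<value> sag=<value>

seed: a₀ = √(S³/(24(L−S))) = √(46.303³/(24·19.965)) = 14.393732
iter 1: u=1.608443  f(a)=+2.747e+00  f'(a)=-3.561e+00  a ← 14.393732 − (+2.747e+00/-3.561e+00) = 15.165197
iter 2: u=1.526620  f(a)=+2.364e-01  f'(a)=-2.973e+00  a ← 15.165197 − (+2.364e-01/-2.973e+00) = 15.244702
iter 3: u=1.518659  f(a)=+2.113e-03  f'(a)=-2.920e+00  a ← 15.244702 − (+2.113e-03/-2.920e+00) = 15.245425
iter 4: u=1.518587  f(a)=+1.721e-07  f'(a)=-2.919e+00  a ← 15.245425 − (+1.721e-07/-2.919e+00) = 15.245425
iter 5: u=1.518587  f(a)=-1.421e-14  f'(a)=-2.919e+00  a ← 15.245425 − (-1.421e-14/-2.919e+00) = 15.245425
converged: |Δa| < 1e-12 after 5 iterations
sag = a·(cosh(S/(2a)) − 1) = 15.245425·(cosh(1.518587) − 1) = 21.227646
T_max/T_min = cosh(S/(2a)) = 2.392394

a=15.245 sag=21.228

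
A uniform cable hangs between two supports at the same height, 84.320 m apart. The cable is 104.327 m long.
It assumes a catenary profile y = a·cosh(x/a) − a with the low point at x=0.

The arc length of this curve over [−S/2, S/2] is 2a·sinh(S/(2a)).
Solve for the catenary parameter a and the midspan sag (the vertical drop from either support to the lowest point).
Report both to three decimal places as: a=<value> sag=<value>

seed: a₀ = √(S³/(24(L−S))) = √(84.320³/(24·20.007)) = 35.334528
iter 1: u=1.193167  f(a)=+1.473e+00  f'(a)=-1.302e+00  a ← 35.334528 − (+1.473e+00/-1.302e+00) = 36.466101
iter 2: u=1.156142  f(a)=+7.374e-02  f'(a)=-1.175e+00  a ← 36.466101 − (+7.374e-02/-1.175e+00) = 36.528873
iter 3: u=1.154156  f(a)=+2.062e-04  f'(a)=-1.168e+00  a ← 36.528873 − (+2.062e-04/-1.168e+00) = 36.529050
iter 4: u=1.154150  f(a)=+1.623e-09  f'(a)=-1.168e+00  a ← 36.529050 − (+1.623e-09/-1.168e+00) = 36.529050
iter 5: u=1.154150  f(a)=-1.421e-14  f'(a)=-1.168e+00  a ← 36.529050 − (-1.421e-14/-1.168e+00) = 36.529050
converged: |Δa| < 1e-12 after 5 iterations
sag = a·(cosh(S/(2a)) − 1) = 36.529050·(cosh(1.154150) − 1) = 27.152990
T_max/T_min = cosh(S/(2a)) = 1.743326

a=36.529 sag=27.153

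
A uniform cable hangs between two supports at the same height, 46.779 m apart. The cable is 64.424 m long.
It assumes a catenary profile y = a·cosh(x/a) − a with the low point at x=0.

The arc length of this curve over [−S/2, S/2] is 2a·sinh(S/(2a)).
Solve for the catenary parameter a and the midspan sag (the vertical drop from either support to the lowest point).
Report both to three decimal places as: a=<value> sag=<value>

seed: a₀ = √(S³/(24(L−S))) = √(46.779³/(24·17.645)) = 15.547478
iter 1: u=1.504392  f(a)=+2.108e+00  f'(a)=-2.827e+00  a ← 15.547478 − (+2.108e+00/-2.827e+00) = 16.293100
iter 2: u=1.435546  f(a)=+1.611e-01  f'(a)=-2.410e+00  a ← 16.293100 − (+1.611e-01/-2.410e+00) = 16.359958
iter 3: u=1.429680  f(a)=+1.114e-03  f'(a)=-2.377e+00  a ← 16.359958 − (+1.114e-03/-2.377e+00) = 16.360426
iter 4: u=1.429639  f(a)=+5.400e-08  f'(a)=-2.376e+00  a ← 16.360426 − (+5.400e-08/-2.376e+00) = 16.360426
iter 5: u=1.429639  f(a)=+0.000e+00  f'(a)=-2.376e+00  a ← 16.360426 − (+0.000e+00/-2.376e+00) = 16.360426
converged: |Δa| < 1e-12 after 5 iterations
sag = a·(cosh(S/(2a)) − 1) = 16.360426·(cosh(1.429639) − 1) = 19.768184
T_max/T_min = cosh(S/(2a)) = 2.208293

a=16.360 sag=19.768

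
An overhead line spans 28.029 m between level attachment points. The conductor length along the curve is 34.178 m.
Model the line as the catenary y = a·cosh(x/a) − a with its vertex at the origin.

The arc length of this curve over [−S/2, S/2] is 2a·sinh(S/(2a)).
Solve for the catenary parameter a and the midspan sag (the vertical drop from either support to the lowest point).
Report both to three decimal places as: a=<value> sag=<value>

a=12.598 sag=8.633

seed: a₀ = √(S³/(24(L−S))) = √(28.029³/(24·6.149)) = 12.215283
iter 1: u=1.147292  f(a)=+4.176e-01  f'(a)=-1.146e+00  a ← 12.215283 − (+4.176e-01/-1.146e+00) = 12.579791
iter 2: u=1.114049  f(a)=+1.942e-02  f'(a)=-1.041e+00  a ← 12.579791 − (+1.942e-02/-1.041e+00) = 12.598442
iter 3: u=1.112399  f(a)=+4.654e-05  f'(a)=-1.036e+00  a ← 12.598442 − (+4.654e-05/-1.036e+00) = 12.598486
iter 4: u=1.112396  f(a)=+2.687e-10  f'(a)=-1.036e+00  a ← 12.598486 − (+2.687e-10/-1.036e+00) = 12.598486
iter 5: u=1.112396  f(a)=+7.105e-15  f'(a)=-1.036e+00  a ← 12.598486 − (+7.105e-15/-1.036e+00) = 12.598486
converged: |Δa| < 1e-12 after 5 iterations
sag = a·(cosh(S/(2a)) − 1) = 12.598486·(cosh(1.112396) − 1) = 8.632523
T_max/T_min = cosh(S/(2a)) = 1.685203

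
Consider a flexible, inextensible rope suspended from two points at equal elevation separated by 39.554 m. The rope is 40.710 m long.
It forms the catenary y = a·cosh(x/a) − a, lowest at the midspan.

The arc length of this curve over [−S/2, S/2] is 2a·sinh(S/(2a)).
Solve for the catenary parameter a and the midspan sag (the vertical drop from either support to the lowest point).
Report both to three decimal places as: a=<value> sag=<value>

a=47.434 sag=4.183

seed: a₀ = √(S³/(24(L−S))) = √(39.554³/(24·1.156)) = 47.228165
iter 1: u=0.418754  f(a)=+1.018e-02  f'(a)=-4.982e-02  a ← 47.228165 − (+1.018e-02/-4.982e-02) = 47.432470
iter 2: u=0.416951  f(a)=+6.642e-05  f'(a)=-4.917e-02  a ← 47.432470 − (+6.642e-05/-4.917e-02) = 47.433820
iter 3: u=0.416939  f(a)=+2.870e-09  f'(a)=-4.917e-02  a ← 47.433820 − (+2.870e-09/-4.917e-02) = 47.433820
iter 4: u=0.416939  f(a)=+7.105e-15  f'(a)=-4.917e-02  a ← 47.433820 − (+7.105e-15/-4.917e-02) = 47.433820
converged: |Δa| < 1e-12 after 4 iterations
sag = a·(cosh(S/(2a)) − 1) = 47.433820·(cosh(0.416939) − 1) = 4.182973
T_max/T_min = cosh(S/(2a)) = 1.088185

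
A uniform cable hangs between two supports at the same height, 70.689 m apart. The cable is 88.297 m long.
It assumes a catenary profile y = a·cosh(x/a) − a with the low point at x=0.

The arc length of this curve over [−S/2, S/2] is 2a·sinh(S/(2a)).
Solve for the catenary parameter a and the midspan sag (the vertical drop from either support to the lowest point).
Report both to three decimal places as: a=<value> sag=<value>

seed: a₀ = √(S³/(24(L−S))) = √(70.689³/(24·17.608)) = 28.911267
iter 1: u=1.222516  f(a)=+1.364e+00  f'(a)=-1.410e+00  a ← 28.911267 − (+1.364e+00/-1.410e+00) = 29.878289
iter 2: u=1.182949  f(a)=+7.140e-02  f'(a)=-1.266e+00  a ← 29.878289 − (+7.140e-02/-1.266e+00) = 29.934692
iter 3: u=1.180720  f(a)=+2.197e-04  f'(a)=-1.258e+00  a ← 29.934692 − (+2.197e-04/-1.258e+00) = 29.934866
iter 4: u=1.180713  f(a)=+2.095e-09  f'(a)=-1.258e+00  a ← 29.934866 − (+2.095e-09/-1.258e+00) = 29.934866
iter 5: u=1.180713  f(a)=-1.421e-14  f'(a)=-1.258e+00  a ← 29.934866 − (-1.421e-14/-1.258e+00) = 29.934866
converged: |Δa| < 1e-12 after 5 iterations
sag = a·(cosh(S/(2a)) − 1) = 29.934866·(cosh(1.180713) − 1) = 23.405421
T_max/T_min = cosh(S/(2a)) = 1.781878

a=29.935 sag=23.405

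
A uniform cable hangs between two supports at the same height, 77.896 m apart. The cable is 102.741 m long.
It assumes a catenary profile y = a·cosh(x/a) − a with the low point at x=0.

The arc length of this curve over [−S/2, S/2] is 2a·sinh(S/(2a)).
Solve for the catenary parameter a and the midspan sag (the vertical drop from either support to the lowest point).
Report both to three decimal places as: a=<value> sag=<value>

seed: a₀ = √(S³/(24(L−S))) = √(77.896³/(24·24.845)) = 28.154487
iter 1: u=1.383367  f(a)=+2.489e+00  f'(a)=-2.127e+00  a ← 28.154487 − (+2.489e+00/-2.127e+00) = 29.324701
iter 2: u=1.328164  f(a)=+1.636e-01  f'(a)=-1.855e+00  a ← 29.324701 − (+1.636e-01/-1.855e+00) = 29.412856
iter 3: u=1.324183  f(a)=+8.165e-04  f'(a)=-1.837e+00  a ← 29.412856 − (+8.165e-04/-1.837e+00) = 29.413301
iter 4: u=1.324163  f(a)=+2.057e-08  f'(a)=-1.837e+00  a ← 29.413301 − (+2.057e-08/-1.837e+00) = 29.413301
iter 5: u=1.324163  f(a)=-1.421e-14  f'(a)=-1.837e+00  a ← 29.413301 − (-1.421e-14/-1.837e+00) = 29.413301
converged: |Δa| < 1e-12 after 5 iterations
sag = a·(cosh(S/(2a)) − 1) = 29.413301·(cosh(1.324163) − 1) = 29.781889
T_max/T_min = cosh(S/(2a)) = 2.012531

a=29.413 sag=29.782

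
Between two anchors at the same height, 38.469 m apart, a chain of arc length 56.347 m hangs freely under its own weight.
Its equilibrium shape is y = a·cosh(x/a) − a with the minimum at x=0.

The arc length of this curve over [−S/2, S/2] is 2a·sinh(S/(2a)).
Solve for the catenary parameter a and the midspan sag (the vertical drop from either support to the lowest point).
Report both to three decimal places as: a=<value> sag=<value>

seed: a₀ = √(S³/(24(L−S))) = √(38.469³/(24·17.878)) = 11.518641
iter 1: u=1.669858  f(a)=+2.665e+00  f'(a)=-4.061e+00  a ← 11.518641 − (+2.665e+00/-4.061e+00) = 12.174865
iter 2: u=1.579853  f(a)=+2.447e-01  f'(a)=-3.346e+00  a ← 12.174865 − (+2.447e-01/-3.346e+00) = 12.247984
iter 3: u=1.570422  f(a)=+2.523e-03  f'(a)=-3.278e+00  a ← 12.247984 − (+2.523e-03/-3.278e+00) = 12.248754
iter 4: u=1.570323  f(a)=+2.746e-07  f'(a)=-3.277e+00  a ← 12.248754 − (+2.746e-07/-3.277e+00) = 12.248754
iter 5: u=1.570323  f(a)=+0.000e+00  f'(a)=-3.277e+00  a ← 12.248754 − (+0.000e+00/-3.277e+00) = 12.248754
converged: |Δa| < 1e-12 after 5 iterations
sag = a·(cosh(S/(2a)) − 1) = 12.248754·(cosh(1.570323) − 1) = 18.472217
T_max/T_min = cosh(S/(2a)) = 2.508090

a=12.249 sag=18.472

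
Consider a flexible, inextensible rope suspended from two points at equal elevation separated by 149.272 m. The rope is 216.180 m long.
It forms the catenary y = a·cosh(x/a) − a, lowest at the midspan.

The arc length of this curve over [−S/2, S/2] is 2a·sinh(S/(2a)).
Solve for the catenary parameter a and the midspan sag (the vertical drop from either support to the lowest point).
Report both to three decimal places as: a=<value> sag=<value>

seed: a₀ = √(S³/(24(L−S))) = √(149.272³/(24·66.908)) = 45.511682
iter 1: u=1.639931  f(a)=+9.595e+00  f'(a)=-3.811e+00  a ← 45.511682 − (+9.595e+00/-3.811e+00) = 48.029540
iter 2: u=1.553960  f(a)=+8.538e-01  f'(a)=-3.160e+00  a ← 48.029540 − (+8.538e-01/-3.160e+00) = 48.299716
iter 3: u=1.545268  f(a)=+8.219e-03  f'(a)=-3.100e+00  a ← 48.299716 − (+8.219e-03/-3.100e+00) = 48.302368
iter 4: u=1.545183  f(a)=+7.779e-07  f'(a)=-3.099e+00  a ← 48.302368 − (+7.779e-07/-3.099e+00) = 48.302368
iter 5: u=1.545183  f(a)=+5.684e-14  f'(a)=-3.099e+00  a ← 48.302368 − (+5.684e-14/-3.099e+00) = 48.302368
converged: |Δa| < 1e-12 after 5 iterations
sag = a·(cosh(S/(2a)) − 1) = 48.302368·(cosh(1.545183) − 1) = 70.089215
T_max/T_min = cosh(S/(2a)) = 2.451051

a=48.302 sag=70.089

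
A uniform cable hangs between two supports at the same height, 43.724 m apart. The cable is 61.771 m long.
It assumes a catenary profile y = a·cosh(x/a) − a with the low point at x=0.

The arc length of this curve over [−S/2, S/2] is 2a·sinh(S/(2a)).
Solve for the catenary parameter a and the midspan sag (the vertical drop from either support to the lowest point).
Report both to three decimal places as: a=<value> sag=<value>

seed: a₀ = √(S³/(24(L−S))) = √(43.724³/(24·18.047)) = 13.892221
iter 1: u=1.573686  f(a)=+2.371e+00  f'(a)=-3.301e+00  a ← 13.892221 − (+2.371e+00/-3.301e+00) = 14.610471
iter 2: u=1.496324  f(a)=+1.963e-01  f'(a)=-2.775e+00  a ← 14.610471 − (+1.963e-01/-2.775e+00) = 14.681200
iter 3: u=1.489115  f(a)=+1.614e-03  f'(a)=-2.730e+00  a ← 14.681200 − (+1.614e-03/-2.730e+00) = 14.681791
iter 4: u=1.489055  f(a)=+1.110e-07  f'(a)=-2.729e+00  a ← 14.681791 − (+1.110e-07/-2.729e+00) = 14.681791
iter 5: u=1.489055  f(a)=+0.000e+00  f'(a)=-2.729e+00  a ← 14.681791 − (+0.000e+00/-2.729e+00) = 14.681791
converged: |Δa| < 1e-12 after 5 iterations
sag = a·(cosh(S/(2a)) − 1) = 14.681791·(cosh(1.489055) − 1) = 19.515710
T_max/T_min = cosh(S/(2a)) = 2.329246

a=14.682 sag=19.516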